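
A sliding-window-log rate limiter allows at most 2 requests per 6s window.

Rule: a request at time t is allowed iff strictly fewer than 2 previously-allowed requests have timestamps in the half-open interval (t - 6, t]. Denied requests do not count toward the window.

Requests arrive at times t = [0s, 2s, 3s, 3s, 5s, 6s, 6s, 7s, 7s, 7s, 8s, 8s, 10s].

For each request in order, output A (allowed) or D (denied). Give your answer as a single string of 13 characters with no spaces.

Answer: AADDDADDDDADD

Derivation:
Tracking allowed requests in the window:
  req#1 t=0s: ALLOW
  req#2 t=2s: ALLOW
  req#3 t=3s: DENY
  req#4 t=3s: DENY
  req#5 t=5s: DENY
  req#6 t=6s: ALLOW
  req#7 t=6s: DENY
  req#8 t=7s: DENY
  req#9 t=7s: DENY
  req#10 t=7s: DENY
  req#11 t=8s: ALLOW
  req#12 t=8s: DENY
  req#13 t=10s: DENY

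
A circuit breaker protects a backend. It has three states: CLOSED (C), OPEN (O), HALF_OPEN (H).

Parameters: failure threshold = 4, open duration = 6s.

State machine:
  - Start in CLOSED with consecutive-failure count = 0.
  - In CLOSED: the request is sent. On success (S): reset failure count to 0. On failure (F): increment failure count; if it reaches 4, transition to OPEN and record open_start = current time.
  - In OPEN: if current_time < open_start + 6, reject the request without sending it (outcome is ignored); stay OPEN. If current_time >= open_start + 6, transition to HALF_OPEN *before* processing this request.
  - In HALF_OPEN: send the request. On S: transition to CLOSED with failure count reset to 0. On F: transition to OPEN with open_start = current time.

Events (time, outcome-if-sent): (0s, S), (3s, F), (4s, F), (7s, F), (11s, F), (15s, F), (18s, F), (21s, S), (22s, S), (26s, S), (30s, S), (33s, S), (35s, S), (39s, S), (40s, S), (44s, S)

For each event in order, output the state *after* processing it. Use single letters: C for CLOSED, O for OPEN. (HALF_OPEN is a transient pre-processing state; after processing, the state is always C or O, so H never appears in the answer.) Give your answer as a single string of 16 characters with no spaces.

State after each event:
  event#1 t=0s outcome=S: state=CLOSED
  event#2 t=3s outcome=F: state=CLOSED
  event#3 t=4s outcome=F: state=CLOSED
  event#4 t=7s outcome=F: state=CLOSED
  event#5 t=11s outcome=F: state=OPEN
  event#6 t=15s outcome=F: state=OPEN
  event#7 t=18s outcome=F: state=OPEN
  event#8 t=21s outcome=S: state=OPEN
  event#9 t=22s outcome=S: state=OPEN
  event#10 t=26s outcome=S: state=CLOSED
  event#11 t=30s outcome=S: state=CLOSED
  event#12 t=33s outcome=S: state=CLOSED
  event#13 t=35s outcome=S: state=CLOSED
  event#14 t=39s outcome=S: state=CLOSED
  event#15 t=40s outcome=S: state=CLOSED
  event#16 t=44s outcome=S: state=CLOSED

Answer: CCCCOOOOOCCCCCCC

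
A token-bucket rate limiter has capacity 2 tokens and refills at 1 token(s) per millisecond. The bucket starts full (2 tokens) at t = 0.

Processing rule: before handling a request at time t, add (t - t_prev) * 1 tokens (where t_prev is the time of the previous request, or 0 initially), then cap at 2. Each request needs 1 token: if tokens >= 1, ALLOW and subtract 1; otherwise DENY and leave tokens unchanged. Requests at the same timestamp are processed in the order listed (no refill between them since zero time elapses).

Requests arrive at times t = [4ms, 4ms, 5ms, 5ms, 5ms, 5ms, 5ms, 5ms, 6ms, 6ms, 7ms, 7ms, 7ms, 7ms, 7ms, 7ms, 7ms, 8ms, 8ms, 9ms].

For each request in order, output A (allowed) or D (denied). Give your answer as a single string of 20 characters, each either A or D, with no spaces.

Simulating step by step:
  req#1 t=4ms: ALLOW
  req#2 t=4ms: ALLOW
  req#3 t=5ms: ALLOW
  req#4 t=5ms: DENY
  req#5 t=5ms: DENY
  req#6 t=5ms: DENY
  req#7 t=5ms: DENY
  req#8 t=5ms: DENY
  req#9 t=6ms: ALLOW
  req#10 t=6ms: DENY
  req#11 t=7ms: ALLOW
  req#12 t=7ms: DENY
  req#13 t=7ms: DENY
  req#14 t=7ms: DENY
  req#15 t=7ms: DENY
  req#16 t=7ms: DENY
  req#17 t=7ms: DENY
  req#18 t=8ms: ALLOW
  req#19 t=8ms: DENY
  req#20 t=9ms: ALLOW

Answer: AAADDDDDADADDDDDDADA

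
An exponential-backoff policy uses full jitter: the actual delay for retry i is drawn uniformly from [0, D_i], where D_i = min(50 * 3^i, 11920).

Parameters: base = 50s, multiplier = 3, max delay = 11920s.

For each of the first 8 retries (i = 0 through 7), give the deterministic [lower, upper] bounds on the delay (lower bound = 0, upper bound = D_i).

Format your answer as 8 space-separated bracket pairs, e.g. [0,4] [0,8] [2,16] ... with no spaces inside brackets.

Computing bounds per retry:
  i=0: D_i=min(50*3^0,11920)=50, bounds=[0,50]
  i=1: D_i=min(50*3^1,11920)=150, bounds=[0,150]
  i=2: D_i=min(50*3^2,11920)=450, bounds=[0,450]
  i=3: D_i=min(50*3^3,11920)=1350, bounds=[0,1350]
  i=4: D_i=min(50*3^4,11920)=4050, bounds=[0,4050]
  i=5: D_i=min(50*3^5,11920)=11920, bounds=[0,11920]
  i=6: D_i=min(50*3^6,11920)=11920, bounds=[0,11920]
  i=7: D_i=min(50*3^7,11920)=11920, bounds=[0,11920]

Answer: [0,50] [0,150] [0,450] [0,1350] [0,4050] [0,11920] [0,11920] [0,11920]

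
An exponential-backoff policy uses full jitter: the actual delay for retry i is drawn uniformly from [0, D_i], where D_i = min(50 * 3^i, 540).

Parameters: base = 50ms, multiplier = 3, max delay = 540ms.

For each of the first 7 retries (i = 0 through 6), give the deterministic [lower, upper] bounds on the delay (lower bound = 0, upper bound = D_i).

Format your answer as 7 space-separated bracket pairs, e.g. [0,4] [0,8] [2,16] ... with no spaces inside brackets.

Answer: [0,50] [0,150] [0,450] [0,540] [0,540] [0,540] [0,540]

Derivation:
Computing bounds per retry:
  i=0: D_i=min(50*3^0,540)=50, bounds=[0,50]
  i=1: D_i=min(50*3^1,540)=150, bounds=[0,150]
  i=2: D_i=min(50*3^2,540)=450, bounds=[0,450]
  i=3: D_i=min(50*3^3,540)=540, bounds=[0,540]
  i=4: D_i=min(50*3^4,540)=540, bounds=[0,540]
  i=5: D_i=min(50*3^5,540)=540, bounds=[0,540]
  i=6: D_i=min(50*3^6,540)=540, bounds=[0,540]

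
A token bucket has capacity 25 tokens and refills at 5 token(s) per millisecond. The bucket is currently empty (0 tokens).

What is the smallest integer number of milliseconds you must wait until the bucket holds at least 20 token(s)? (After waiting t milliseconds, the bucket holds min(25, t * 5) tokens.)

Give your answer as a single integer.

Need t * 5 >= 20, so t >= 20/5.
Smallest integer t = ceil(20/5) = 4.

Answer: 4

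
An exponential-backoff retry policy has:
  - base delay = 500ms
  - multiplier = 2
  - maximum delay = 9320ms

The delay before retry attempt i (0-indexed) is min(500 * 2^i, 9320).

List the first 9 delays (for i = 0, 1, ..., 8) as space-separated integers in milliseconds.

Answer: 500 1000 2000 4000 8000 9320 9320 9320 9320

Derivation:
Computing each delay:
  i=0: min(500*2^0, 9320) = 500
  i=1: min(500*2^1, 9320) = 1000
  i=2: min(500*2^2, 9320) = 2000
  i=3: min(500*2^3, 9320) = 4000
  i=4: min(500*2^4, 9320) = 8000
  i=5: min(500*2^5, 9320) = 9320
  i=6: min(500*2^6, 9320) = 9320
  i=7: min(500*2^7, 9320) = 9320
  i=8: min(500*2^8, 9320) = 9320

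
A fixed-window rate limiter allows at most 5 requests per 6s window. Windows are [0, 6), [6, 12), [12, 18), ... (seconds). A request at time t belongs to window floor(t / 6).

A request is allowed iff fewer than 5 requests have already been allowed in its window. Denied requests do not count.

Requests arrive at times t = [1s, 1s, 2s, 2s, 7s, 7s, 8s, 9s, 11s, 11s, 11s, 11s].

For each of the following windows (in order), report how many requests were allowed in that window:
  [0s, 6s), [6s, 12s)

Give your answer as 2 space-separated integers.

Answer: 4 5

Derivation:
Processing requests:
  req#1 t=1s (window 0): ALLOW
  req#2 t=1s (window 0): ALLOW
  req#3 t=2s (window 0): ALLOW
  req#4 t=2s (window 0): ALLOW
  req#5 t=7s (window 1): ALLOW
  req#6 t=7s (window 1): ALLOW
  req#7 t=8s (window 1): ALLOW
  req#8 t=9s (window 1): ALLOW
  req#9 t=11s (window 1): ALLOW
  req#10 t=11s (window 1): DENY
  req#11 t=11s (window 1): DENY
  req#12 t=11s (window 1): DENY

Allowed counts by window: 4 5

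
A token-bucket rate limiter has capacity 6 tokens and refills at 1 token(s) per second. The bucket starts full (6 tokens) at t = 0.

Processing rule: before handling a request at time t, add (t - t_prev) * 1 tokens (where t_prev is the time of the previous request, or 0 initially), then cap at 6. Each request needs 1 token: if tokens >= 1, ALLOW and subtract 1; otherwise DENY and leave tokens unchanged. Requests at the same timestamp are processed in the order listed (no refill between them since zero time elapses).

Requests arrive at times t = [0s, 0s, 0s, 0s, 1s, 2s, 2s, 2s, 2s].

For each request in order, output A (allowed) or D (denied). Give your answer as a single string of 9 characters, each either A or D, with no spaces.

Simulating step by step:
  req#1 t=0s: ALLOW
  req#2 t=0s: ALLOW
  req#3 t=0s: ALLOW
  req#4 t=0s: ALLOW
  req#5 t=1s: ALLOW
  req#6 t=2s: ALLOW
  req#7 t=2s: ALLOW
  req#8 t=2s: ALLOW
  req#9 t=2s: DENY

Answer: AAAAAAAAD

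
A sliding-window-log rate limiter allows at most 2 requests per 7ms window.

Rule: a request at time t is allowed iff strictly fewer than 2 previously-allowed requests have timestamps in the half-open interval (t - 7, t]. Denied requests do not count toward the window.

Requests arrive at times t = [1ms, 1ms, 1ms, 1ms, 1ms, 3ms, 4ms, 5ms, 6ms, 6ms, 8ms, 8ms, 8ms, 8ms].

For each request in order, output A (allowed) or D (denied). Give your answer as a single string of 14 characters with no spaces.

Answer: AADDDDDDDDAADD

Derivation:
Tracking allowed requests in the window:
  req#1 t=1ms: ALLOW
  req#2 t=1ms: ALLOW
  req#3 t=1ms: DENY
  req#4 t=1ms: DENY
  req#5 t=1ms: DENY
  req#6 t=3ms: DENY
  req#7 t=4ms: DENY
  req#8 t=5ms: DENY
  req#9 t=6ms: DENY
  req#10 t=6ms: DENY
  req#11 t=8ms: ALLOW
  req#12 t=8ms: ALLOW
  req#13 t=8ms: DENY
  req#14 t=8ms: DENY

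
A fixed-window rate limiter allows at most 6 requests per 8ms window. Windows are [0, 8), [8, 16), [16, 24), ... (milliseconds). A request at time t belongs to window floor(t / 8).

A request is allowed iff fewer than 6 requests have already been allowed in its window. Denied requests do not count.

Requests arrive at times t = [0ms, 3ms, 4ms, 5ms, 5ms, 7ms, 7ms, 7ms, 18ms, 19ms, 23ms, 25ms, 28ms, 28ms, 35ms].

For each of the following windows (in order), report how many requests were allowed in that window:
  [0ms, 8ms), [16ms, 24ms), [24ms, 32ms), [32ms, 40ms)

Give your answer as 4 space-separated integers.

Answer: 6 3 3 1

Derivation:
Processing requests:
  req#1 t=0ms (window 0): ALLOW
  req#2 t=3ms (window 0): ALLOW
  req#3 t=4ms (window 0): ALLOW
  req#4 t=5ms (window 0): ALLOW
  req#5 t=5ms (window 0): ALLOW
  req#6 t=7ms (window 0): ALLOW
  req#7 t=7ms (window 0): DENY
  req#8 t=7ms (window 0): DENY
  req#9 t=18ms (window 2): ALLOW
  req#10 t=19ms (window 2): ALLOW
  req#11 t=23ms (window 2): ALLOW
  req#12 t=25ms (window 3): ALLOW
  req#13 t=28ms (window 3): ALLOW
  req#14 t=28ms (window 3): ALLOW
  req#15 t=35ms (window 4): ALLOW

Allowed counts by window: 6 3 3 1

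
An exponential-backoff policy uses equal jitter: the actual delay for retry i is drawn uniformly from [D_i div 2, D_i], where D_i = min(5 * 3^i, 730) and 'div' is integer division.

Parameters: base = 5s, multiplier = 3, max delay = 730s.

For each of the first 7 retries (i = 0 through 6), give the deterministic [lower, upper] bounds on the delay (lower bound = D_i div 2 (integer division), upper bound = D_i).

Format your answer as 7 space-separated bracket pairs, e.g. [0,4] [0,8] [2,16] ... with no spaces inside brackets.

Answer: [2,5] [7,15] [22,45] [67,135] [202,405] [365,730] [365,730]

Derivation:
Computing bounds per retry:
  i=0: D_i=min(5*3^0,730)=5, bounds=[2,5]
  i=1: D_i=min(5*3^1,730)=15, bounds=[7,15]
  i=2: D_i=min(5*3^2,730)=45, bounds=[22,45]
  i=3: D_i=min(5*3^3,730)=135, bounds=[67,135]
  i=4: D_i=min(5*3^4,730)=405, bounds=[202,405]
  i=5: D_i=min(5*3^5,730)=730, bounds=[365,730]
  i=6: D_i=min(5*3^6,730)=730, bounds=[365,730]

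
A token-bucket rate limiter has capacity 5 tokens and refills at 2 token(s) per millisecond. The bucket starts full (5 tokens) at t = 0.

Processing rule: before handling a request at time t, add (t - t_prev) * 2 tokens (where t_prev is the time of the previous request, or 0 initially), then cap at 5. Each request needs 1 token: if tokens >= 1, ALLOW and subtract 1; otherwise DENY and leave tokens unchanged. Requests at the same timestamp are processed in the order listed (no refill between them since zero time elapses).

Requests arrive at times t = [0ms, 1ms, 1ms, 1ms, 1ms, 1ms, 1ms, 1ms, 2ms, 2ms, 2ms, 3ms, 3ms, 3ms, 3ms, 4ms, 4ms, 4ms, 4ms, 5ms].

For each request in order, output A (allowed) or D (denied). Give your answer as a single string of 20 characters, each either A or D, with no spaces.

Answer: AAAAAADDAADAADDAADDA

Derivation:
Simulating step by step:
  req#1 t=0ms: ALLOW
  req#2 t=1ms: ALLOW
  req#3 t=1ms: ALLOW
  req#4 t=1ms: ALLOW
  req#5 t=1ms: ALLOW
  req#6 t=1ms: ALLOW
  req#7 t=1ms: DENY
  req#8 t=1ms: DENY
  req#9 t=2ms: ALLOW
  req#10 t=2ms: ALLOW
  req#11 t=2ms: DENY
  req#12 t=3ms: ALLOW
  req#13 t=3ms: ALLOW
  req#14 t=3ms: DENY
  req#15 t=3ms: DENY
  req#16 t=4ms: ALLOW
  req#17 t=4ms: ALLOW
  req#18 t=4ms: DENY
  req#19 t=4ms: DENY
  req#20 t=5ms: ALLOW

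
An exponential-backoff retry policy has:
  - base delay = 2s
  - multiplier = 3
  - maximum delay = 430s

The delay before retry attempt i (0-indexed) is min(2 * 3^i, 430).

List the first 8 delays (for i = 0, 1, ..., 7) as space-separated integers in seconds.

Computing each delay:
  i=0: min(2*3^0, 430) = 2
  i=1: min(2*3^1, 430) = 6
  i=2: min(2*3^2, 430) = 18
  i=3: min(2*3^3, 430) = 54
  i=4: min(2*3^4, 430) = 162
  i=5: min(2*3^5, 430) = 430
  i=6: min(2*3^6, 430) = 430
  i=7: min(2*3^7, 430) = 430

Answer: 2 6 18 54 162 430 430 430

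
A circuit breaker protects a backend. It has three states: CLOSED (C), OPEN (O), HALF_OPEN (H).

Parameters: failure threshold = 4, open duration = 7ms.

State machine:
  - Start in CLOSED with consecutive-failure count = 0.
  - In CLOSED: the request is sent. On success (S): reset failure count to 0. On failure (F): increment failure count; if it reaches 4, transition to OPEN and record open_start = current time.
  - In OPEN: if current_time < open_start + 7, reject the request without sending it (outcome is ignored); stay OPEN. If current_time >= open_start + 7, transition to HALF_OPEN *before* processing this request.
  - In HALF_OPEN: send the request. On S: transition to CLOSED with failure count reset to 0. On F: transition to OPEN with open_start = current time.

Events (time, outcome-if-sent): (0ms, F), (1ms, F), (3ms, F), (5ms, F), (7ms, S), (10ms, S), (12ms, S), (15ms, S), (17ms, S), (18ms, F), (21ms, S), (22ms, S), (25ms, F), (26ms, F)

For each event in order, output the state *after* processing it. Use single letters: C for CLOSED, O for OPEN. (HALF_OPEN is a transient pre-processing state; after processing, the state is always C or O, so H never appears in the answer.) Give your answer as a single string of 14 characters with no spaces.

State after each event:
  event#1 t=0ms outcome=F: state=CLOSED
  event#2 t=1ms outcome=F: state=CLOSED
  event#3 t=3ms outcome=F: state=CLOSED
  event#4 t=5ms outcome=F: state=OPEN
  event#5 t=7ms outcome=S: state=OPEN
  event#6 t=10ms outcome=S: state=OPEN
  event#7 t=12ms outcome=S: state=CLOSED
  event#8 t=15ms outcome=S: state=CLOSED
  event#9 t=17ms outcome=S: state=CLOSED
  event#10 t=18ms outcome=F: state=CLOSED
  event#11 t=21ms outcome=S: state=CLOSED
  event#12 t=22ms outcome=S: state=CLOSED
  event#13 t=25ms outcome=F: state=CLOSED
  event#14 t=26ms outcome=F: state=CLOSED

Answer: CCCOOOCCCCCCCC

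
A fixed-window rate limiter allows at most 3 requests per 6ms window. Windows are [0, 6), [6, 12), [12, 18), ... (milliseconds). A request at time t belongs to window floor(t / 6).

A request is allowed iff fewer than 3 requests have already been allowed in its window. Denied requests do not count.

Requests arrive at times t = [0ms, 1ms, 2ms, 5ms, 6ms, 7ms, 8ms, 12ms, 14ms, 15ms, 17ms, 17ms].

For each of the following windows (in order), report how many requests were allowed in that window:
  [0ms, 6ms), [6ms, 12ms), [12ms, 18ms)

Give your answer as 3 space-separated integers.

Processing requests:
  req#1 t=0ms (window 0): ALLOW
  req#2 t=1ms (window 0): ALLOW
  req#3 t=2ms (window 0): ALLOW
  req#4 t=5ms (window 0): DENY
  req#5 t=6ms (window 1): ALLOW
  req#6 t=7ms (window 1): ALLOW
  req#7 t=8ms (window 1): ALLOW
  req#8 t=12ms (window 2): ALLOW
  req#9 t=14ms (window 2): ALLOW
  req#10 t=15ms (window 2): ALLOW
  req#11 t=17ms (window 2): DENY
  req#12 t=17ms (window 2): DENY

Allowed counts by window: 3 3 3

Answer: 3 3 3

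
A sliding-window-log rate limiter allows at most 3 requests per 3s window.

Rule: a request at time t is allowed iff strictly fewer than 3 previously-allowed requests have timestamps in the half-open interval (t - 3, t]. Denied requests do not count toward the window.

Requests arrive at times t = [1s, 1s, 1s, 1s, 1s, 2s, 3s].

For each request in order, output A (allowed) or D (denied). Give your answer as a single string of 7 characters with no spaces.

Tracking allowed requests in the window:
  req#1 t=1s: ALLOW
  req#2 t=1s: ALLOW
  req#3 t=1s: ALLOW
  req#4 t=1s: DENY
  req#5 t=1s: DENY
  req#6 t=2s: DENY
  req#7 t=3s: DENY

Answer: AAADDDD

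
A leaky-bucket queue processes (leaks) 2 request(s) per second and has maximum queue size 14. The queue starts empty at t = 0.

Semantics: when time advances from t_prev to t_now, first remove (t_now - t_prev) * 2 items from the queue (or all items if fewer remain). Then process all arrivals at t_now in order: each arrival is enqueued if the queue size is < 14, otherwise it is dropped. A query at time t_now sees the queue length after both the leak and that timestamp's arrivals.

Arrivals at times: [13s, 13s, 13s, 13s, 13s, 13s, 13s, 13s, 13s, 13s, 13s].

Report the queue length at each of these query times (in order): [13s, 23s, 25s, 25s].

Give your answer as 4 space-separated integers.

Queue lengths at query times:
  query t=13s: backlog = 11
  query t=23s: backlog = 0
  query t=25s: backlog = 0
  query t=25s: backlog = 0

Answer: 11 0 0 0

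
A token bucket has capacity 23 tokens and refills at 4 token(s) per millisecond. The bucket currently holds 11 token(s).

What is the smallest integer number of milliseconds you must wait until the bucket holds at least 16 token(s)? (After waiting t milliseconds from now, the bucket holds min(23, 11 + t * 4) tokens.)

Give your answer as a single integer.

Answer: 2

Derivation:
Need 11 + t * 4 >= 16, so t >= 5/4.
Smallest integer t = ceil(5/4) = 2.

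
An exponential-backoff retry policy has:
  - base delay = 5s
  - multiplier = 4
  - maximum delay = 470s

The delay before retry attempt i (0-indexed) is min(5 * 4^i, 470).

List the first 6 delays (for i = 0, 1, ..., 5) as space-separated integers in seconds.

Answer: 5 20 80 320 470 470

Derivation:
Computing each delay:
  i=0: min(5*4^0, 470) = 5
  i=1: min(5*4^1, 470) = 20
  i=2: min(5*4^2, 470) = 80
  i=3: min(5*4^3, 470) = 320
  i=4: min(5*4^4, 470) = 470
  i=5: min(5*4^5, 470) = 470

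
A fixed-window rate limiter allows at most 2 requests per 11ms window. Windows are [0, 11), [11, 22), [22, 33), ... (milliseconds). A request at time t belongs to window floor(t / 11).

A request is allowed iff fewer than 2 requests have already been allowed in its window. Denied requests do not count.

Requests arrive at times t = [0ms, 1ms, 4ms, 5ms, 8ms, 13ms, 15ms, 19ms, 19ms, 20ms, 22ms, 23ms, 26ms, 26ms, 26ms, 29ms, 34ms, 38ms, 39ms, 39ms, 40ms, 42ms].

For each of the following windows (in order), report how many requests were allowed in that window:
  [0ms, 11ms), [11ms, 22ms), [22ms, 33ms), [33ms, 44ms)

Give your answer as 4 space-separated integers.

Processing requests:
  req#1 t=0ms (window 0): ALLOW
  req#2 t=1ms (window 0): ALLOW
  req#3 t=4ms (window 0): DENY
  req#4 t=5ms (window 0): DENY
  req#5 t=8ms (window 0): DENY
  req#6 t=13ms (window 1): ALLOW
  req#7 t=15ms (window 1): ALLOW
  req#8 t=19ms (window 1): DENY
  req#9 t=19ms (window 1): DENY
  req#10 t=20ms (window 1): DENY
  req#11 t=22ms (window 2): ALLOW
  req#12 t=23ms (window 2): ALLOW
  req#13 t=26ms (window 2): DENY
  req#14 t=26ms (window 2): DENY
  req#15 t=26ms (window 2): DENY
  req#16 t=29ms (window 2): DENY
  req#17 t=34ms (window 3): ALLOW
  req#18 t=38ms (window 3): ALLOW
  req#19 t=39ms (window 3): DENY
  req#20 t=39ms (window 3): DENY
  req#21 t=40ms (window 3): DENY
  req#22 t=42ms (window 3): DENY

Allowed counts by window: 2 2 2 2

Answer: 2 2 2 2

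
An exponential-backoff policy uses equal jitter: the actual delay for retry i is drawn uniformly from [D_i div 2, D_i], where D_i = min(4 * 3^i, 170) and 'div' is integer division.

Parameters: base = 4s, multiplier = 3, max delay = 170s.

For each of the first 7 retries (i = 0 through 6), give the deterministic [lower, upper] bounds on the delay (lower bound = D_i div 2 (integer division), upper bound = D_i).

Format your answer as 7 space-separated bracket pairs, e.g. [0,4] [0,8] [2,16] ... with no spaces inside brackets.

Computing bounds per retry:
  i=0: D_i=min(4*3^0,170)=4, bounds=[2,4]
  i=1: D_i=min(4*3^1,170)=12, bounds=[6,12]
  i=2: D_i=min(4*3^2,170)=36, bounds=[18,36]
  i=3: D_i=min(4*3^3,170)=108, bounds=[54,108]
  i=4: D_i=min(4*3^4,170)=170, bounds=[85,170]
  i=5: D_i=min(4*3^5,170)=170, bounds=[85,170]
  i=6: D_i=min(4*3^6,170)=170, bounds=[85,170]

Answer: [2,4] [6,12] [18,36] [54,108] [85,170] [85,170] [85,170]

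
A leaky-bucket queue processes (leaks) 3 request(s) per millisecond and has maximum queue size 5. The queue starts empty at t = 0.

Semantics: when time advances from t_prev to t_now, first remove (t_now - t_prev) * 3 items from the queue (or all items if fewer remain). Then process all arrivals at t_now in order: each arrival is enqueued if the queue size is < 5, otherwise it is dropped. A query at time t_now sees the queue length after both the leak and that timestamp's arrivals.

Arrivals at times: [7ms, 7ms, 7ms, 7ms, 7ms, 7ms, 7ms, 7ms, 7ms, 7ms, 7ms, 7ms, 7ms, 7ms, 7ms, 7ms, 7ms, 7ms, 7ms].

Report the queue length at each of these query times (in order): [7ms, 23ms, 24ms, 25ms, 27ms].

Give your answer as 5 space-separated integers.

Answer: 5 0 0 0 0

Derivation:
Queue lengths at query times:
  query t=7ms: backlog = 5
  query t=23ms: backlog = 0
  query t=24ms: backlog = 0
  query t=25ms: backlog = 0
  query t=27ms: backlog = 0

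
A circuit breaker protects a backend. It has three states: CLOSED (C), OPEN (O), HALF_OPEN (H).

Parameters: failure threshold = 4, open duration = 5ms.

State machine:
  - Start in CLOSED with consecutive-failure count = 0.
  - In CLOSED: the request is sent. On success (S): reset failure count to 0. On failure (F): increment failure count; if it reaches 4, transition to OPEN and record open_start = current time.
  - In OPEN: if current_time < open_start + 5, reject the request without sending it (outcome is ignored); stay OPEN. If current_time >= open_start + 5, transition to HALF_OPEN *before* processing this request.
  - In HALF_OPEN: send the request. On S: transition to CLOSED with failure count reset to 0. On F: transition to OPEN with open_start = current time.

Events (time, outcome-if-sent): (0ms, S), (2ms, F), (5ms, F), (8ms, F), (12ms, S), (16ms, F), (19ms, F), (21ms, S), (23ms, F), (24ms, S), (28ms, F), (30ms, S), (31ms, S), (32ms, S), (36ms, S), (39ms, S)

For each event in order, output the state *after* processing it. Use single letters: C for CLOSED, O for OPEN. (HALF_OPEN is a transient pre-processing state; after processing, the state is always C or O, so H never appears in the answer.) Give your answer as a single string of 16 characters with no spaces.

Answer: CCCCCCCCCCCCCCCC

Derivation:
State after each event:
  event#1 t=0ms outcome=S: state=CLOSED
  event#2 t=2ms outcome=F: state=CLOSED
  event#3 t=5ms outcome=F: state=CLOSED
  event#4 t=8ms outcome=F: state=CLOSED
  event#5 t=12ms outcome=S: state=CLOSED
  event#6 t=16ms outcome=F: state=CLOSED
  event#7 t=19ms outcome=F: state=CLOSED
  event#8 t=21ms outcome=S: state=CLOSED
  event#9 t=23ms outcome=F: state=CLOSED
  event#10 t=24ms outcome=S: state=CLOSED
  event#11 t=28ms outcome=F: state=CLOSED
  event#12 t=30ms outcome=S: state=CLOSED
  event#13 t=31ms outcome=S: state=CLOSED
  event#14 t=32ms outcome=S: state=CLOSED
  event#15 t=36ms outcome=S: state=CLOSED
  event#16 t=39ms outcome=S: state=CLOSED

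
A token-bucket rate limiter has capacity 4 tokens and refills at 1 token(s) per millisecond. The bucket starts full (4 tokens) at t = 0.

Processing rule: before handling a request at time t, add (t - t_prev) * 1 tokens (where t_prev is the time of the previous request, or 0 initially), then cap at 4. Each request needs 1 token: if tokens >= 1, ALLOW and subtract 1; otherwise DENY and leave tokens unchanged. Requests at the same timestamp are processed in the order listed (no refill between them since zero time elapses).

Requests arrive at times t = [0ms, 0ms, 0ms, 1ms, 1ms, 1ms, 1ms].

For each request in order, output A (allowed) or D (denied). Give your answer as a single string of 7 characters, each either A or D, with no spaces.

Answer: AAAAADD

Derivation:
Simulating step by step:
  req#1 t=0ms: ALLOW
  req#2 t=0ms: ALLOW
  req#3 t=0ms: ALLOW
  req#4 t=1ms: ALLOW
  req#5 t=1ms: ALLOW
  req#6 t=1ms: DENY
  req#7 t=1ms: DENY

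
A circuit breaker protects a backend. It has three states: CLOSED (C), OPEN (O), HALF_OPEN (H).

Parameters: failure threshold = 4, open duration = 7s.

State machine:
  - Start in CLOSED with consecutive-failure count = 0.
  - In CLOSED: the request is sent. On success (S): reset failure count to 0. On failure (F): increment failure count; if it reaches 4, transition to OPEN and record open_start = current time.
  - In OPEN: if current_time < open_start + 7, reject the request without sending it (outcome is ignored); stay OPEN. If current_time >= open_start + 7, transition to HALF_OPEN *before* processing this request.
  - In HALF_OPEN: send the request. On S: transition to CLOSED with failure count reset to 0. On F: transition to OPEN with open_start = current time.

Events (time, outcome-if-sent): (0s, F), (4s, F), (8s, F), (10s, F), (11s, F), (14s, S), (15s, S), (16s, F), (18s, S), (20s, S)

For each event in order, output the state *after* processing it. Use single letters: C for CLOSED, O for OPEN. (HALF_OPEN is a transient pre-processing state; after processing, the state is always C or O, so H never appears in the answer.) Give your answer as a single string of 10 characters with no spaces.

Answer: CCCOOOOOCC

Derivation:
State after each event:
  event#1 t=0s outcome=F: state=CLOSED
  event#2 t=4s outcome=F: state=CLOSED
  event#3 t=8s outcome=F: state=CLOSED
  event#4 t=10s outcome=F: state=OPEN
  event#5 t=11s outcome=F: state=OPEN
  event#6 t=14s outcome=S: state=OPEN
  event#7 t=15s outcome=S: state=OPEN
  event#8 t=16s outcome=F: state=OPEN
  event#9 t=18s outcome=S: state=CLOSED
  event#10 t=20s outcome=S: state=CLOSED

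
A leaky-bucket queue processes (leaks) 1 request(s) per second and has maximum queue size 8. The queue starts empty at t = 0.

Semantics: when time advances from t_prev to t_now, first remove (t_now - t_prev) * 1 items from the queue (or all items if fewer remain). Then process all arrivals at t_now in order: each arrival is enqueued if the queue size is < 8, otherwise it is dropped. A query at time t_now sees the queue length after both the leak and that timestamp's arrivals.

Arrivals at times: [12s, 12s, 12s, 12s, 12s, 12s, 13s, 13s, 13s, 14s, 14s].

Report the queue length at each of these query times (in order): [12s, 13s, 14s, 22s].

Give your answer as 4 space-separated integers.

Queue lengths at query times:
  query t=12s: backlog = 6
  query t=13s: backlog = 8
  query t=14s: backlog = 8
  query t=22s: backlog = 0

Answer: 6 8 8 0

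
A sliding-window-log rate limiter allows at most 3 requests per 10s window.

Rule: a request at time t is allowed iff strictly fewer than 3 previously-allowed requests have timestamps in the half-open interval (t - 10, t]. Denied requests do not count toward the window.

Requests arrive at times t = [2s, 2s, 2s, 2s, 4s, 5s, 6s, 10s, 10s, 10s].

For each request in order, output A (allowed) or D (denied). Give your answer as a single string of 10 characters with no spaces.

Answer: AAADDDDDDD

Derivation:
Tracking allowed requests in the window:
  req#1 t=2s: ALLOW
  req#2 t=2s: ALLOW
  req#3 t=2s: ALLOW
  req#4 t=2s: DENY
  req#5 t=4s: DENY
  req#6 t=5s: DENY
  req#7 t=6s: DENY
  req#8 t=10s: DENY
  req#9 t=10s: DENY
  req#10 t=10s: DENY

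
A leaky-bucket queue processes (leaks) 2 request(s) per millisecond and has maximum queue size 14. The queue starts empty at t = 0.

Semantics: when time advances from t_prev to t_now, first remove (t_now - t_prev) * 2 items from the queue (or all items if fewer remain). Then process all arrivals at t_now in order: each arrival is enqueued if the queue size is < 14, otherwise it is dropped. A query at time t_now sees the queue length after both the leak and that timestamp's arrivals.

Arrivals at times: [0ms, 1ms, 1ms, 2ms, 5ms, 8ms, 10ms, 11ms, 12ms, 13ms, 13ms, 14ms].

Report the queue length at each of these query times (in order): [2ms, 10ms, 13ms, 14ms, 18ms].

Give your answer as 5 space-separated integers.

Answer: 1 1 2 1 0

Derivation:
Queue lengths at query times:
  query t=2ms: backlog = 1
  query t=10ms: backlog = 1
  query t=13ms: backlog = 2
  query t=14ms: backlog = 1
  query t=18ms: backlog = 0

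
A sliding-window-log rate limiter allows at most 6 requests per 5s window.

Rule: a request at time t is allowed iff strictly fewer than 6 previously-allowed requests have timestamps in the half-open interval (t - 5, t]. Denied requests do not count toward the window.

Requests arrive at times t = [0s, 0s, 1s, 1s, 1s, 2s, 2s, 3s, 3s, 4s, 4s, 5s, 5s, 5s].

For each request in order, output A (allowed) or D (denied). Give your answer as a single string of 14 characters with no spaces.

Answer: AAAAAADDDDDAAD

Derivation:
Tracking allowed requests in the window:
  req#1 t=0s: ALLOW
  req#2 t=0s: ALLOW
  req#3 t=1s: ALLOW
  req#4 t=1s: ALLOW
  req#5 t=1s: ALLOW
  req#6 t=2s: ALLOW
  req#7 t=2s: DENY
  req#8 t=3s: DENY
  req#9 t=3s: DENY
  req#10 t=4s: DENY
  req#11 t=4s: DENY
  req#12 t=5s: ALLOW
  req#13 t=5s: ALLOW
  req#14 t=5s: DENY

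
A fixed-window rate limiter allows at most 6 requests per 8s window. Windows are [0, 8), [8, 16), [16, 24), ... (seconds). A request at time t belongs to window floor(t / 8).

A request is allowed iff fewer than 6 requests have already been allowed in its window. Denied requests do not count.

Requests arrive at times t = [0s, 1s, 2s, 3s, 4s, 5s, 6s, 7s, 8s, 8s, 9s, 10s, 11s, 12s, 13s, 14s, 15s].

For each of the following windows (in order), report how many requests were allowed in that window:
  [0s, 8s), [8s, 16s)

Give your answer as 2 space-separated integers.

Answer: 6 6

Derivation:
Processing requests:
  req#1 t=0s (window 0): ALLOW
  req#2 t=1s (window 0): ALLOW
  req#3 t=2s (window 0): ALLOW
  req#4 t=3s (window 0): ALLOW
  req#5 t=4s (window 0): ALLOW
  req#6 t=5s (window 0): ALLOW
  req#7 t=6s (window 0): DENY
  req#8 t=7s (window 0): DENY
  req#9 t=8s (window 1): ALLOW
  req#10 t=8s (window 1): ALLOW
  req#11 t=9s (window 1): ALLOW
  req#12 t=10s (window 1): ALLOW
  req#13 t=11s (window 1): ALLOW
  req#14 t=12s (window 1): ALLOW
  req#15 t=13s (window 1): DENY
  req#16 t=14s (window 1): DENY
  req#17 t=15s (window 1): DENY

Allowed counts by window: 6 6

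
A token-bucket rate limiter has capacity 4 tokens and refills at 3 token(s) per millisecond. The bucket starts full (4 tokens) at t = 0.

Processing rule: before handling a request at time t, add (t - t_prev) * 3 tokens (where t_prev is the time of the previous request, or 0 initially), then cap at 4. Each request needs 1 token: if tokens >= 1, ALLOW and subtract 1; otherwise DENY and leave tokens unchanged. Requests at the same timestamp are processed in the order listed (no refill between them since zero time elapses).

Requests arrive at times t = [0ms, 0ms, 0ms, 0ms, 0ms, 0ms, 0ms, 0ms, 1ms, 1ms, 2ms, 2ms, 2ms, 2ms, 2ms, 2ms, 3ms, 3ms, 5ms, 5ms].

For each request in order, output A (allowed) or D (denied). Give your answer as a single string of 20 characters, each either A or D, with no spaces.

Answer: AAAADDDDAAAAAADDAAAA

Derivation:
Simulating step by step:
  req#1 t=0ms: ALLOW
  req#2 t=0ms: ALLOW
  req#3 t=0ms: ALLOW
  req#4 t=0ms: ALLOW
  req#5 t=0ms: DENY
  req#6 t=0ms: DENY
  req#7 t=0ms: DENY
  req#8 t=0ms: DENY
  req#9 t=1ms: ALLOW
  req#10 t=1ms: ALLOW
  req#11 t=2ms: ALLOW
  req#12 t=2ms: ALLOW
  req#13 t=2ms: ALLOW
  req#14 t=2ms: ALLOW
  req#15 t=2ms: DENY
  req#16 t=2ms: DENY
  req#17 t=3ms: ALLOW
  req#18 t=3ms: ALLOW
  req#19 t=5ms: ALLOW
  req#20 t=5ms: ALLOW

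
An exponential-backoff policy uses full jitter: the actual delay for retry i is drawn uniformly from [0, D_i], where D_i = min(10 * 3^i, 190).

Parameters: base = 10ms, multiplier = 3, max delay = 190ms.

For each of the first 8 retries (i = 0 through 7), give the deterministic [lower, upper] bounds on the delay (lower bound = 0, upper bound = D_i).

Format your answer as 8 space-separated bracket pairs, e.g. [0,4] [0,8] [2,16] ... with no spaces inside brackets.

Computing bounds per retry:
  i=0: D_i=min(10*3^0,190)=10, bounds=[0,10]
  i=1: D_i=min(10*3^1,190)=30, bounds=[0,30]
  i=2: D_i=min(10*3^2,190)=90, bounds=[0,90]
  i=3: D_i=min(10*3^3,190)=190, bounds=[0,190]
  i=4: D_i=min(10*3^4,190)=190, bounds=[0,190]
  i=5: D_i=min(10*3^5,190)=190, bounds=[0,190]
  i=6: D_i=min(10*3^6,190)=190, bounds=[0,190]
  i=7: D_i=min(10*3^7,190)=190, bounds=[0,190]

Answer: [0,10] [0,30] [0,90] [0,190] [0,190] [0,190] [0,190] [0,190]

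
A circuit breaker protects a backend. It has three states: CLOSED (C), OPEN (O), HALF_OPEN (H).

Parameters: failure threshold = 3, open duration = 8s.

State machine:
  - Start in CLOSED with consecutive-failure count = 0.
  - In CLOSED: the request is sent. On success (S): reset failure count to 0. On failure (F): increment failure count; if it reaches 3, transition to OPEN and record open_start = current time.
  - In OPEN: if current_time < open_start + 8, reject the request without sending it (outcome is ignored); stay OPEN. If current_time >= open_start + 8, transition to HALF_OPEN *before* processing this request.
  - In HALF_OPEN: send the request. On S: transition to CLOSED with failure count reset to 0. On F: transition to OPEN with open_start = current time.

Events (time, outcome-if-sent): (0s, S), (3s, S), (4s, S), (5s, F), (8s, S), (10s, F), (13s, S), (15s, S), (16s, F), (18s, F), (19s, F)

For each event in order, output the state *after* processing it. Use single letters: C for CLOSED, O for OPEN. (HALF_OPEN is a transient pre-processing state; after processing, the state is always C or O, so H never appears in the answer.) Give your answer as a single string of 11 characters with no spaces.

Answer: CCCCCCCCCCO

Derivation:
State after each event:
  event#1 t=0s outcome=S: state=CLOSED
  event#2 t=3s outcome=S: state=CLOSED
  event#3 t=4s outcome=S: state=CLOSED
  event#4 t=5s outcome=F: state=CLOSED
  event#5 t=8s outcome=S: state=CLOSED
  event#6 t=10s outcome=F: state=CLOSED
  event#7 t=13s outcome=S: state=CLOSED
  event#8 t=15s outcome=S: state=CLOSED
  event#9 t=16s outcome=F: state=CLOSED
  event#10 t=18s outcome=F: state=CLOSED
  event#11 t=19s outcome=F: state=OPEN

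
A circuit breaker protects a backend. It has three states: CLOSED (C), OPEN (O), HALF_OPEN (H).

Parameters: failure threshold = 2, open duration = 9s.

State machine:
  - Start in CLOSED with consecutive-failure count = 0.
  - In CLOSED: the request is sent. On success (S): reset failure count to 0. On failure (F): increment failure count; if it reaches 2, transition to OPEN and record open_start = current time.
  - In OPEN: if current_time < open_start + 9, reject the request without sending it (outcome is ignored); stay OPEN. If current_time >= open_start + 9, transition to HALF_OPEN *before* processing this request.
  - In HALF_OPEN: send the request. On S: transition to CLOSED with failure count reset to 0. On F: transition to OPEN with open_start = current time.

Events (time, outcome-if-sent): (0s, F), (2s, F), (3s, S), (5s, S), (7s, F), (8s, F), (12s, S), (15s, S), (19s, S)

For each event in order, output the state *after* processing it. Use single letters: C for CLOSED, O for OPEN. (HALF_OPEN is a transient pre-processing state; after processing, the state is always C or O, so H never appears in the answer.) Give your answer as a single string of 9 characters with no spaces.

Answer: COOOOOCCC

Derivation:
State after each event:
  event#1 t=0s outcome=F: state=CLOSED
  event#2 t=2s outcome=F: state=OPEN
  event#3 t=3s outcome=S: state=OPEN
  event#4 t=5s outcome=S: state=OPEN
  event#5 t=7s outcome=F: state=OPEN
  event#6 t=8s outcome=F: state=OPEN
  event#7 t=12s outcome=S: state=CLOSED
  event#8 t=15s outcome=S: state=CLOSED
  event#9 t=19s outcome=S: state=CLOSED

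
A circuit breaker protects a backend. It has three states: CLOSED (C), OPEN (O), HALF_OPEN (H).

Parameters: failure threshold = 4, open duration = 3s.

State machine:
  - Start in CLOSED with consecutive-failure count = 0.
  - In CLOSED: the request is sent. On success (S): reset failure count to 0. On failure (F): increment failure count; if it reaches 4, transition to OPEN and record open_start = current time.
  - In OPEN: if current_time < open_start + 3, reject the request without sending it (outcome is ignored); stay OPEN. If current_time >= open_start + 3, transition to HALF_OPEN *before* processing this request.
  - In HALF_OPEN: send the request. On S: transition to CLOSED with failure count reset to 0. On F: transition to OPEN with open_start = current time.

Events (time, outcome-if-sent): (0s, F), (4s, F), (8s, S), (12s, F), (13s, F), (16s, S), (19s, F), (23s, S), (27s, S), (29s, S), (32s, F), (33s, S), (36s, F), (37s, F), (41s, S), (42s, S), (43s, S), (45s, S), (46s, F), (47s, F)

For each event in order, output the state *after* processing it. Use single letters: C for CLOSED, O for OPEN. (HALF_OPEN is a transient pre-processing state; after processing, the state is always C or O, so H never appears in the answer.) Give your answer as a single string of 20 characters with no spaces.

Answer: CCCCCCCCCCCCCCCCCCCC

Derivation:
State after each event:
  event#1 t=0s outcome=F: state=CLOSED
  event#2 t=4s outcome=F: state=CLOSED
  event#3 t=8s outcome=S: state=CLOSED
  event#4 t=12s outcome=F: state=CLOSED
  event#5 t=13s outcome=F: state=CLOSED
  event#6 t=16s outcome=S: state=CLOSED
  event#7 t=19s outcome=F: state=CLOSED
  event#8 t=23s outcome=S: state=CLOSED
  event#9 t=27s outcome=S: state=CLOSED
  event#10 t=29s outcome=S: state=CLOSED
  event#11 t=32s outcome=F: state=CLOSED
  event#12 t=33s outcome=S: state=CLOSED
  event#13 t=36s outcome=F: state=CLOSED
  event#14 t=37s outcome=F: state=CLOSED
  event#15 t=41s outcome=S: state=CLOSED
  event#16 t=42s outcome=S: state=CLOSED
  event#17 t=43s outcome=S: state=CLOSED
  event#18 t=45s outcome=S: state=CLOSED
  event#19 t=46s outcome=F: state=CLOSED
  event#20 t=47s outcome=F: state=CLOSED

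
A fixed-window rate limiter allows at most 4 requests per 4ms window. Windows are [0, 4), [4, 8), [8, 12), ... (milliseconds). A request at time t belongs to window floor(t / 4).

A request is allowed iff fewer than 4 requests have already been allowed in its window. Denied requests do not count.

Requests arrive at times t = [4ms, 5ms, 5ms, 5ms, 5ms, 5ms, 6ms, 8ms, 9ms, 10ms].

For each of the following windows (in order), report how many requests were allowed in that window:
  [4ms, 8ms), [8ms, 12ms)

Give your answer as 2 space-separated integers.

Answer: 4 3

Derivation:
Processing requests:
  req#1 t=4ms (window 1): ALLOW
  req#2 t=5ms (window 1): ALLOW
  req#3 t=5ms (window 1): ALLOW
  req#4 t=5ms (window 1): ALLOW
  req#5 t=5ms (window 1): DENY
  req#6 t=5ms (window 1): DENY
  req#7 t=6ms (window 1): DENY
  req#8 t=8ms (window 2): ALLOW
  req#9 t=9ms (window 2): ALLOW
  req#10 t=10ms (window 2): ALLOW

Allowed counts by window: 4 3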